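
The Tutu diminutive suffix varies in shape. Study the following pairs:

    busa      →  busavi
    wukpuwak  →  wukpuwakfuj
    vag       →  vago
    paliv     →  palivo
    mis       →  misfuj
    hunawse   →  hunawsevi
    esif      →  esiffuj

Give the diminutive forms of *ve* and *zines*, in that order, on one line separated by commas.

vevi, zinesfuj

The pattern is voicing of the final sound: -fuj when the stem ends in a voiceless consonant (*wukpuwak*, *mis*, *esif*); -o when the stem ends in a voiced consonant (*vag*, *paliv*); -vi when the stem ends in a vowel (*busa*, *hunawse*).
*ve* — final sound /e/ (a vowel) → -vi → *vevi*.
*zines*: final sound = /s/, a voiceless consonant → -fuj → *zinesfuj*.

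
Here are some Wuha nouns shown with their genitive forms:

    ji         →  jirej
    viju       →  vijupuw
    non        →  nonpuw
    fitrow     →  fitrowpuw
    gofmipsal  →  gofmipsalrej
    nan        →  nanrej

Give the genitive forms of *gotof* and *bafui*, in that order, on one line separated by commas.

Looking at the last vowel of each stem: -puw when the last vowel of the stem is a rounded vowel (*viju*, *non*, *fitrow*); -rej when the last vowel of the stem is an unrounded vowel (*ji*, *gofmipsal*, *nan*).
*gotof*: last vowel = /o/, a rounded vowel → -puw → *gotofpuw*.
*bafui*: last vowel = /i/, an unrounded vowel → -rej → *bafuirej*.

gotofpuw, bafuirej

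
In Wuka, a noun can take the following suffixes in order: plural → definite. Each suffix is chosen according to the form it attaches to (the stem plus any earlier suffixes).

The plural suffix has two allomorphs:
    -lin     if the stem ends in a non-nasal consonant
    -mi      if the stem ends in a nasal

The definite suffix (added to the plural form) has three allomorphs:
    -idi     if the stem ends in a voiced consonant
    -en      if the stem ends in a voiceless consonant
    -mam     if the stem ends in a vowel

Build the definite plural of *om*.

The final consonant of *om* is /m/, which is a nasal, so the plural suffix is -mi, giving *ommi*.
The plural form *ommi*: final sound = /i/, a vowel → -mam → *ommimam*.

ommimam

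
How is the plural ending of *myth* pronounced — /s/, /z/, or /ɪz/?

The stem *myth* ends in a voiceless non-sibilant consonant.
The plural suffix surfaces as /ɪz/ after sibilants, /s/ after other voiceless consonants, and /z/ after other voiced sounds.
So the plural -s on *myth* is pronounced /s/.

/s/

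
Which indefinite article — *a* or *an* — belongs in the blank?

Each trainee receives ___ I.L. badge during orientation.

The indefinite article is chosen by the initial *sound* of the following word, not its spelling.
The initialism *I.L.* is read letter by letter; the first letter, I, is pronounced /aɪ/, which begins with a vowel sound.
So the article is *an*: Each trainee receives an I.L. badge during orientation.

an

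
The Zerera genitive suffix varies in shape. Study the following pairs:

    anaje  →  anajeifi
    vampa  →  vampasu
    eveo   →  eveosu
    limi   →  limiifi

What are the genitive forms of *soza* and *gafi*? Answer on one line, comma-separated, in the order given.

sozasu, gafiifi

The alternation tracks the last vowel of the stem — -ifi when the last vowel of the stem is a front vowel (*anaje*, *limi*); -su when the last vowel of the stem is a back vowel (*vampa*, *eveo*).
*soza*: last vowel = /a/, a back vowel → -su → *sozasu*.
Since the last vowel of *gafi* is /i/ (a front vowel), it takes -ifi, giving *gafiifi*.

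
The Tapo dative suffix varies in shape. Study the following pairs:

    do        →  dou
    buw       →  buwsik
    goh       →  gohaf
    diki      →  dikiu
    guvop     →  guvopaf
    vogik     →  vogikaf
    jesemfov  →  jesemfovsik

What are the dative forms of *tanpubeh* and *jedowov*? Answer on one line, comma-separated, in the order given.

The suffix is conditioned by the final sound: -af when the stem ends in a voiceless consonant (*goh*, *guvop*, *vogik*); -sik when the stem ends in a voiced consonant (*buw*, *jesemfov*); -u when the stem ends in a vowel (*do*, *diki*).
Since the final sound of *tanpubeh* is /h/ (a voiceless consonant), it takes -af, giving *tanpubehaf*.
*jedowov* — final sound /v/ (a voiced consonant) → -sik → *jedowovsik*.

tanpubehaf, jedowovsik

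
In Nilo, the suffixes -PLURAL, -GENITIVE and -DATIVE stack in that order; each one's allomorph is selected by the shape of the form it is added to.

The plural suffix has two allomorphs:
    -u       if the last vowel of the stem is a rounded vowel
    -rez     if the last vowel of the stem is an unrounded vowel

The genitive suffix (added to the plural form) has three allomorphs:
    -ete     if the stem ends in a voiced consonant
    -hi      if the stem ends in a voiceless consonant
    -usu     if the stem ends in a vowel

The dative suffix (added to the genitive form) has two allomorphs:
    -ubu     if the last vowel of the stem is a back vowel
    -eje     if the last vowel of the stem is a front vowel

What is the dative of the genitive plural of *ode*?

Since the last vowel of *ode* is /e/ (an unrounded vowel), it takes -rez, giving *oderez*.
The final sound of the plural form *oderez* is /z/, which is a voiced consonant, so the genitive suffix is -ete, giving *oderezete*.
The genitive form *oderezete*: last vowel = /e/, a front vowel → -eje → *oderezeteeje*.

oderezeteeje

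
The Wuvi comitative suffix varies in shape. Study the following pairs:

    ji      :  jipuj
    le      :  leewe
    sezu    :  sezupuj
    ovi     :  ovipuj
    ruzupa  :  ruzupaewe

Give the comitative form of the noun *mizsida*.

Looking at the last vowel of each stem: -puj when the last vowel of the stem is a high vowel (*ji*, *sezu*, *ovi*); -ewe when the last vowel of the stem is a non-high vowel (*le*, *ruzupa*).
*mizsida* — last vowel /a/ (a non-high vowel) → -ewe → *mizsidaewe*.

mizsidaewe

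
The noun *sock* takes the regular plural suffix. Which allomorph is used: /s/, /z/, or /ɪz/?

/s/

The stem *sock* ends in a voiceless non-sibilant consonant.
The plural suffix surfaces as /ɪz/ after sibilants, /s/ after other voiceless consonants, and /z/ after other voiced sounds.
So the plural -s on *sock* is pronounced /s/.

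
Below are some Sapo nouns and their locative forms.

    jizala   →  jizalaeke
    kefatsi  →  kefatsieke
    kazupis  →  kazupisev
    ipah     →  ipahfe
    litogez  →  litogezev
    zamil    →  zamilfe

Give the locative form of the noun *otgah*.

The pattern is sibilance of the final sound: -ev when the stem ends in a sibilant (*kazupis*, *litogez*); -fe when the stem ends in a non-sibilant consonant (*ipah*, *zamil*); -eke when the stem ends in a vowel (*jizala*, *kefatsi*).
The final sound of *otgah* is /h/, which is a non-sibilant consonant, so the suffix is -fe, giving *otgahfe*.

otgahfe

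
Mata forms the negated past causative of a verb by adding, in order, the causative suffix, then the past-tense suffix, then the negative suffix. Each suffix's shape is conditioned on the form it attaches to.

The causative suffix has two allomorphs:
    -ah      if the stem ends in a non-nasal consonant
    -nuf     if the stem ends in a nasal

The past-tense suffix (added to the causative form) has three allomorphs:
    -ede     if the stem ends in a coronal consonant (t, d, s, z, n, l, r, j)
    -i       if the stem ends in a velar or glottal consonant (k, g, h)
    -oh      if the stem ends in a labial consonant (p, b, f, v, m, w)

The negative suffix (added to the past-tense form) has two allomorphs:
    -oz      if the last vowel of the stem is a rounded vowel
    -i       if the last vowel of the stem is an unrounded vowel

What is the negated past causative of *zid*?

zidahii

The final consonant of *zid* is /d/, which is non-nasal, so the causative suffix is -ah, giving *zidah*.
Since the final consonant of the causative form *zidah* is /h/ (velar/glottal), it takes -i, giving *zidahi*.
The past-tense form *zidahi*: last vowel = /i/, an unrounded vowel → -i → *zidahii*.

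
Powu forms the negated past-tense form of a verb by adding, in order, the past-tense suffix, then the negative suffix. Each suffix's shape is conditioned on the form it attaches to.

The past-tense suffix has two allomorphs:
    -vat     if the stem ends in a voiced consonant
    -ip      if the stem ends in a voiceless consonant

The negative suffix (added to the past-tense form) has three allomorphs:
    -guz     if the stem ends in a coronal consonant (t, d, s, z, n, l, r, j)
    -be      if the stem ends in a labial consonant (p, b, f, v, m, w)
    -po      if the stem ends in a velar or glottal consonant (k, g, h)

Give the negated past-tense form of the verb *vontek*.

vontekipbe

*vontek*: final consonant = /k/, voiceless → -ip → *vontekip*.
The final consonant of the past-tense form *vontekip* is /p/, which is labial, so the negative suffix is -be, giving *vontekipbe*.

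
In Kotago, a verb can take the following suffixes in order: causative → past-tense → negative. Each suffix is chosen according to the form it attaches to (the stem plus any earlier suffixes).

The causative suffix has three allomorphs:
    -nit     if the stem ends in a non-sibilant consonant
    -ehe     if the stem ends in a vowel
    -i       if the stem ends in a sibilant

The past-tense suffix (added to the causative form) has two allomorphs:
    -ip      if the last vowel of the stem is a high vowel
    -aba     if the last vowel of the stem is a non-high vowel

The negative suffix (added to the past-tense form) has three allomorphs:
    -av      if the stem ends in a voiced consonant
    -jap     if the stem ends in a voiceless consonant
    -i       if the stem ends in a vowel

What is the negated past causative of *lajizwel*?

lajizwelnitipjap

The final sound of *lajizwel* is /l/, which is a non-sibilant consonant, so the causative suffix is -nit, giving *lajizwelnit*.
The causative form *lajizwelnit*: last vowel = /i/, a high vowel → -ip → *lajizwelnitip*.
The final sound of the past-tense form *lajizwelnitip* is /p/, which is a voiceless consonant, so the negative suffix is -jap, giving *lajizwelnitipjap*.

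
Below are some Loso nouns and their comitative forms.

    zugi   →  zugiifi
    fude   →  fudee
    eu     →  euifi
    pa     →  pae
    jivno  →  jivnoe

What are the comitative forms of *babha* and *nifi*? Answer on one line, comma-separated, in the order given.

The alternation tracks the last vowel of the stem — -ifi when the last vowel of the stem is a high vowel (*zugi*, *eu*); -e when the last vowel of the stem is a non-high vowel (*fude*, *pa*, *jivno*).
*babha* — last vowel /a/ (a non-high vowel) → -e → *babhae*.
*nifi*: last vowel = /i/, a high vowel → -ifi → *nifiifi*.

babhae, nifiifi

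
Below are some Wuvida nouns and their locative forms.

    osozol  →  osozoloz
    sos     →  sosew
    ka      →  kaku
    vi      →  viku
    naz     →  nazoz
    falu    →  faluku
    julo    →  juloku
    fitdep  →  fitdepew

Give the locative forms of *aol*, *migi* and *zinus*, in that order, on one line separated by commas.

The pattern is voicing of the final sound: -ew when the stem ends in a voiceless consonant (*sos*, *fitdep*); -oz when the stem ends in a voiced consonant (*osozol*, *naz*); -ku when the stem ends in a vowel (*ka*, *vi*, *falu*, *julo*).
Since the final sound of *aol* is /l/ (a voiced consonant), it takes -oz, giving *aoloz*.
*migi*: final sound = /i/, a vowel → -ku → *migiku*.
*zinus* — final sound /s/ (a voiceless consonant) → -ew → *zinusew*.

aoloz, migiku, zinusew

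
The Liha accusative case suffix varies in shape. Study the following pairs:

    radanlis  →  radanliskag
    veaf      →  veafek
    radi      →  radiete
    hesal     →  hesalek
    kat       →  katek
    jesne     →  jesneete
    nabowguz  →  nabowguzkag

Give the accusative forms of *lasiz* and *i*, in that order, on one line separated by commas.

The pattern is sibilance of the final sound: -kag when the stem ends in a sibilant (*radanlis*, *nabowguz*); -ek when the stem ends in a non-sibilant consonant (*veaf*, *hesal*, *kat*); -ete when the stem ends in a vowel (*radi*, *jesne*).
*lasiz* — final sound /z/ (a sibilant) → -kag → *lasizkag*.
The final sound of *i* is /i/, which is a vowel, so the suffix is -ete, giving *iete*.

lasizkag, iete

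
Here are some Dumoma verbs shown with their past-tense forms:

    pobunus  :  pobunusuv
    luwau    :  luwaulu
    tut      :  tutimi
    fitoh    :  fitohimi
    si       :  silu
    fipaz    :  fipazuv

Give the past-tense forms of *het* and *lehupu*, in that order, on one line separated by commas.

hetimi, lehupulu

The pattern is sibilance of the final sound: -uv when the stem ends in a sibilant (*pobunus*, *fipaz*); -imi when the stem ends in a non-sibilant consonant (*tut*, *fitoh*); -lu when the stem ends in a vowel (*luwau*, *si*).
Since the final sound of *het* is /t/ (a non-sibilant consonant), it takes -imi, giving *hetimi*.
*lehupu*: final sound = /u/, a vowel → -lu → *lehupulu*.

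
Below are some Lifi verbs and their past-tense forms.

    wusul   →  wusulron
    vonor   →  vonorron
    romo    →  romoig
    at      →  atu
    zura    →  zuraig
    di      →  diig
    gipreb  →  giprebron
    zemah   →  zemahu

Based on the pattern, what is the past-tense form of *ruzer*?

ruzerron

Looking at the final sound of each stem: -u when the stem ends in a voiceless consonant (*at*, *zemah*); -ron when the stem ends in a voiced consonant (*wusul*, *vonor*, *gipreb*); -ig when the stem ends in a vowel (*romo*, *zura*, *di*).
*ruzer* — final sound /r/ (a voiced consonant) → -ron → *ruzerron*.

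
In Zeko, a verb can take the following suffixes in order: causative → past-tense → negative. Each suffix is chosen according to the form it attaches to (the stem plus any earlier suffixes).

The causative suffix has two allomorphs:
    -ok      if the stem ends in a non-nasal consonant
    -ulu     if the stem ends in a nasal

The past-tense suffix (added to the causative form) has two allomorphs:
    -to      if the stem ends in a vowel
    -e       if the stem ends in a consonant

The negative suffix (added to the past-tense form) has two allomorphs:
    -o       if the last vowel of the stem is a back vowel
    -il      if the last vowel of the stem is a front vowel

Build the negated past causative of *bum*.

*bum* — final consonant /m/ (a nasal) → -ulu → *bumulu*.
The causative form *bumulu*: final sound = /u/, a vowel → -to → *bumuluto*.
The past-tense form *bumuluto*: last vowel = /o/, a back vowel → -o → *bumulutoo*.

bumulutoo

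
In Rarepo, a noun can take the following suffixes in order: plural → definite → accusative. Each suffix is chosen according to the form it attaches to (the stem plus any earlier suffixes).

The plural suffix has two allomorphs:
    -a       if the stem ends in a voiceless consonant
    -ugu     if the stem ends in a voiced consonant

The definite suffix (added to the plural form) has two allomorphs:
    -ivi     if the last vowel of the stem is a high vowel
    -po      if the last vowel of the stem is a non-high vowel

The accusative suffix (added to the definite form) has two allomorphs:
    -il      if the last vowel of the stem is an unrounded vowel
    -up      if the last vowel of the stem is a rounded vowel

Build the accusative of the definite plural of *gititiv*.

gititivuguiviil

*gititiv*: final consonant = /v/, voiced → -ugu → *gititivugu*.
Since the last vowel of the plural form *gititivugu* is /u/ (a high vowel), it takes -ivi, giving *gititivuguivi*.
The definite form *gititivuguivi*: last vowel = /i/, an unrounded vowel → -il → *gititivuguiviil*.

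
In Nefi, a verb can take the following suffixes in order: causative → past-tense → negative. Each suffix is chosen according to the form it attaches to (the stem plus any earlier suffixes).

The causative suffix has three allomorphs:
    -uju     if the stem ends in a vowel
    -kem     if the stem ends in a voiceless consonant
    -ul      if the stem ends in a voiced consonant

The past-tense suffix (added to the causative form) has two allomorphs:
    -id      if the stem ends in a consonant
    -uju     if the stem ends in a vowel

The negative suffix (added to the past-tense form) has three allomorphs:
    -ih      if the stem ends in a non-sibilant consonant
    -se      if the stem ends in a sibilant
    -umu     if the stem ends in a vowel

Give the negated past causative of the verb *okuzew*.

*okuzew*: final sound = /w/, a voiced consonant → -ul → *okuzewul*.
The final sound of the causative form *okuzewul* is /l/, which is a consonant, so the past-tense suffix is -id, giving *okuzewulid*.
The past-tense form *okuzewulid*: final sound = /d/, a non-sibilant consonant → -ih → *okuzewulidih*.

okuzewulidih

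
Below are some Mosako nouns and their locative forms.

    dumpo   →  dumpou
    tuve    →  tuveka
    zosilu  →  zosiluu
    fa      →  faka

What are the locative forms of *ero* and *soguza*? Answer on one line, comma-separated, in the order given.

The suffix is conditioned by the last vowel: -u when the last vowel of the stem is a rounded vowel (*dumpo*, *zosilu*); -ka when the last vowel of the stem is an unrounded vowel (*tuve*, *fa*).
Since the last vowel of *ero* is /o/ (a rounded vowel), it takes -u, giving *erou*.
The last vowel of *soguza* is /a/, which is an unrounded vowel, so the suffix is -ka, giving *soguzaka*.

erou, soguzaka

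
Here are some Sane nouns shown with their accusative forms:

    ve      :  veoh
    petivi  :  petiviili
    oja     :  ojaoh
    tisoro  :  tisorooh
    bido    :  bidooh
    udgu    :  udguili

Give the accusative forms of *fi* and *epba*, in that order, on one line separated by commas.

The suffix is conditioned by the last vowel: -ili when the last vowel of the stem is a high vowel (*petivi*, *udgu*); -oh when the last vowel of the stem is a non-high vowel (*ve*, *oja*, *tisoro*, *bido*).
*fi* — last vowel /i/ (a high vowel) → -ili → *fiili*.
Since the last vowel of *epba* is /a/ (a non-high vowel), it takes -oh, giving *epbaoh*.

fiili, epbaoh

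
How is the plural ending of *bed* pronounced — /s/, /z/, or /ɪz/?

/z/

The stem *bed* ends in a voiced non-sibilant sound.
The plural suffix surfaces as /ɪz/ after sibilants, /s/ after other voiceless consonants, and /z/ after other voiced sounds.
So the plural -s on *bed* is pronounced /z/.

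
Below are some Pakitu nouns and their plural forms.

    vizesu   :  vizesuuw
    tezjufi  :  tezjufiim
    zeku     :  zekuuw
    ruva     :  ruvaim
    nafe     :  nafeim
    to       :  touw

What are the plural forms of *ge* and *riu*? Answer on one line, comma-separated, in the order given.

geim, riuuw

The pattern is rounding harmony: -uw when the last vowel of the stem is a rounded vowel (*vizesu*, *zeku*, *to*); -im when the last vowel of the stem is an unrounded vowel (*tezjufi*, *ruva*, *nafe*).
Since the last vowel of *ge* is /e/ (an unrounded vowel), it takes -im, giving *geim*.
The last vowel of *riu* is /u/, which is a rounded vowel, so the suffix is -uw, giving *riuuw*.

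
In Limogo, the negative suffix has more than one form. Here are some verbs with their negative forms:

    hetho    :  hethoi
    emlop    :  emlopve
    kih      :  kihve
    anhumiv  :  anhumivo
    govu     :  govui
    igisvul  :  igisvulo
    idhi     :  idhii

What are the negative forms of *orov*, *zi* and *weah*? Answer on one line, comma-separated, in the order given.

The pattern is voicing of the final sound: -ve when the stem ends in a voiceless consonant (*emlop*, *kih*); -o when the stem ends in a voiced consonant (*anhumiv*, *igisvul*); -i when the stem ends in a vowel (*hetho*, *govu*, *idhi*).
*orov* — final sound /v/ (a voiced consonant) → -o → *orovo*.
Since the final sound of *zi* is /i/ (a vowel), it takes -i, giving *zii*.
The final sound of *weah* is /h/, which is a voiceless consonant, so the suffix is -ve, giving *weahve*.

orovo, zii, weahve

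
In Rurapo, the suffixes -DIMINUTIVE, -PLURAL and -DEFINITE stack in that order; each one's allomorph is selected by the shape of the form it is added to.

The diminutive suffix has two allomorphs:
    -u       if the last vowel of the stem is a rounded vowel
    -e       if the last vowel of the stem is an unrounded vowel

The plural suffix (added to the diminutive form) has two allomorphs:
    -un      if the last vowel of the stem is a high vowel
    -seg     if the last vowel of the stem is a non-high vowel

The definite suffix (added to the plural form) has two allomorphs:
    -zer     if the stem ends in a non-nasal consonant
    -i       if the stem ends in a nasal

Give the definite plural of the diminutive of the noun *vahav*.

*vahav*: last vowel = /a/, an unrounded vowel → -e → *vahave*.
The diminutive form *vahave* — last vowel /e/ (a non-high vowel) → -seg → *vahaveseg*.
The final consonant of the plural form *vahaveseg* is /g/, which is non-nasal, so the definite suffix is -zer, giving *vahavesegzer*.

vahavesegzer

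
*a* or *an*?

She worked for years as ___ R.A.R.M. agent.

The indefinite article is chosen by the initial *sound* of the following word, not its spelling.
The initialism *R.A.R.M.* is read letter by letter; the first letter, R, is pronounced /ɑr/, which begins with a vowel sound.
So the article is *an*: She worked for years as an R.A.R.M. agent.

an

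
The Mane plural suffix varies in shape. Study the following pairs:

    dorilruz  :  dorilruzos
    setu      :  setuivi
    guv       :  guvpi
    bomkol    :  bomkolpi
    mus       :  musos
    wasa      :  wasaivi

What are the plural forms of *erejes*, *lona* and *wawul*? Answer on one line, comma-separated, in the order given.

The suffix is conditioned by the final sound: -os when the stem ends in a sibilant (*dorilruz*, *mus*); -pi when the stem ends in a non-sibilant consonant (*guv*, *bomkol*); -ivi when the stem ends in a vowel (*setu*, *wasa*).
*erejes*: final sound = /s/, a sibilant → -os → *erejesos*.
The final sound of *lona* is /a/, which is a vowel, so the suffix is -ivi, giving *lonaivi*.
*wawul*: final sound = /l/, a non-sibilant consonant → -pi → *wawulpi*.

erejesos, lonaivi, wawulpi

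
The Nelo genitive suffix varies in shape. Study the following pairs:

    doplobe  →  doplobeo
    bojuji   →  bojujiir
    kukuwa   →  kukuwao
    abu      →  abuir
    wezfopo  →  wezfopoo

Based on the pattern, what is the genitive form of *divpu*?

divpuir

Looking at the last vowel of each stem: -ir when the last vowel of the stem is a high vowel (*bojuji*, *abu*); -o when the last vowel of the stem is a non-high vowel (*doplobe*, *kukuwa*, *wezfopo*).
The last vowel of *divpu* is /u/, which is a high vowel, so the suffix is -ir, giving *divpuir*.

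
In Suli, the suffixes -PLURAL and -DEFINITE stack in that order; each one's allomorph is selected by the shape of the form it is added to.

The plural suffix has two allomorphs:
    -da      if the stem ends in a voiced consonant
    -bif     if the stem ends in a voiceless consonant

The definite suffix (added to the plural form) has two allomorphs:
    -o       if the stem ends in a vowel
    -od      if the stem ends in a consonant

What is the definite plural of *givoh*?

givohbifod

*givoh* — final consonant /h/ (voiceless) → -bif → *givohbif*.
The final sound of the plural form *givohbif* is /f/, which is a consonant, so the definite suffix is -od, giving *givohbifod*.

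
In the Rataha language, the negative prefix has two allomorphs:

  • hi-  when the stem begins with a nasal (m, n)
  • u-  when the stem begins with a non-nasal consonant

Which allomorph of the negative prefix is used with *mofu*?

The first consonant of *mofu* is /m/, which is a nasal, so the prefix is hi-.

hi-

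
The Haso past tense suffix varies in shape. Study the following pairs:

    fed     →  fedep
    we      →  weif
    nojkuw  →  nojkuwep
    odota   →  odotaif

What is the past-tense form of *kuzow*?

The alternation tracks the final sound of the stem — -ep when the stem ends in a consonant (*fed*, *nojkuw*); -if when the stem ends in a vowel (*we*, *odota*).
*kuzow* — final sound /w/ (a consonant) → -ep → *kuzowep*.

kuzowep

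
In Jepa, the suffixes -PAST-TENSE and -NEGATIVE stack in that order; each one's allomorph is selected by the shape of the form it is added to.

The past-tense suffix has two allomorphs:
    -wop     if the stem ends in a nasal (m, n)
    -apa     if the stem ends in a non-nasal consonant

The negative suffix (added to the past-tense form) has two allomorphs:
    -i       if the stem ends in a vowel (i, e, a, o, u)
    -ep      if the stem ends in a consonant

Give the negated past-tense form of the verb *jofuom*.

The final consonant of *jofuom* is /m/, which is a nasal, so the past-tense suffix is -wop, giving *jofuomwop*.
The past-tense form *jofuomwop* — final sound /p/ (a consonant) → -ep → *jofuomwopep*.

jofuomwopep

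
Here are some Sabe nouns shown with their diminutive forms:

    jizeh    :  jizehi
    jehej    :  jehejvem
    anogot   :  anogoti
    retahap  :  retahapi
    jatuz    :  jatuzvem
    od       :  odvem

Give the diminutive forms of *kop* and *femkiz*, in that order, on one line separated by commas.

The suffix is conditioned by the final consonant: -i when the stem ends in a voiceless consonant (*jizeh*, *anogot*, *retahap*); -vem when the stem ends in a voiced consonant (*jehej*, *jatuz*, *od*).
*kop* — final consonant /p/ (voiceless) → -i → *kopi*.
The final consonant of *femkiz* is /z/, which is voiced, so the suffix is -vem, giving *femkizvem*.

kopi, femkizvem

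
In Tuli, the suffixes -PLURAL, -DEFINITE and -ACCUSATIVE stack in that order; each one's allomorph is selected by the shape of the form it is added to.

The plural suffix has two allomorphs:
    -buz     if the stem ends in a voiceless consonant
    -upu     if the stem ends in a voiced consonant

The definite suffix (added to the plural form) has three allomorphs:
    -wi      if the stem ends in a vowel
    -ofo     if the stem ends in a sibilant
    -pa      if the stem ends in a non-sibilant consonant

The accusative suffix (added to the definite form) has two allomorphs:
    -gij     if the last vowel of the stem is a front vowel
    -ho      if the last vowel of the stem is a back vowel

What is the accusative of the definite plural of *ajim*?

ajimupuwigij

The final consonant of *ajim* is /m/, which is voiced, so the plural suffix is -upu, giving *ajimupu*.
The plural form *ajimupu* — final sound /u/ (a vowel) → -wi → *ajimupuwi*.
The definite form *ajimupuwi* — last vowel /i/ (a front vowel) → -gij → *ajimupuwigij*.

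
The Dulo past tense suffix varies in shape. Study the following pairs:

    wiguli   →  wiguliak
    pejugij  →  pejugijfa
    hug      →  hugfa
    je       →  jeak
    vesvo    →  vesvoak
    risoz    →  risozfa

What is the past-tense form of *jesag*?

jesagfa

The pattern is consonant vs. vowel: -fa when the stem ends in a consonant (*pejugij*, *hug*, *risoz*); -ak when the stem ends in a vowel (*wiguli*, *je*, *vesvo*).
*jesag*: final sound = /g/, a consonant → -fa → *jesagfa*.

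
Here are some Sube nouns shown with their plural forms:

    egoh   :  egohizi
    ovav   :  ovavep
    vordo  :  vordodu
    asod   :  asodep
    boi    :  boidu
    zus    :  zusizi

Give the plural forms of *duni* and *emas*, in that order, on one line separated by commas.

dunidu, emasizi

The alternation tracks the final sound of the stem — -izi when the stem ends in a voiceless consonant (*egoh*, *zus*); -ep when the stem ends in a voiced consonant (*ovav*, *asod*); -du when the stem ends in a vowel (*vordo*, *boi*).
*duni*: final sound = /i/, a vowel → -du → *dunidu*.
*emas* — final sound /s/ (a voiceless consonant) → -izi → *emasizi*.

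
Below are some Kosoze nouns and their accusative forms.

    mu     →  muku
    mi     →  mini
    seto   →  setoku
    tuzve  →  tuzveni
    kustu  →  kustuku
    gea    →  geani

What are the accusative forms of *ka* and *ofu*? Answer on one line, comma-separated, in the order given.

The suffix is conditioned by the last vowel: -ku when the last vowel of the stem is a rounded vowel (*mu*, *seto*, *kustu*); -ni when the last vowel of the stem is an unrounded vowel (*mi*, *tuzve*, *gea*).
*ka* — last vowel /a/ (an unrounded vowel) → -ni → *kani*.
*ofu* — last vowel /u/ (a rounded vowel) → -ku → *ofuku*.

kani, ofuku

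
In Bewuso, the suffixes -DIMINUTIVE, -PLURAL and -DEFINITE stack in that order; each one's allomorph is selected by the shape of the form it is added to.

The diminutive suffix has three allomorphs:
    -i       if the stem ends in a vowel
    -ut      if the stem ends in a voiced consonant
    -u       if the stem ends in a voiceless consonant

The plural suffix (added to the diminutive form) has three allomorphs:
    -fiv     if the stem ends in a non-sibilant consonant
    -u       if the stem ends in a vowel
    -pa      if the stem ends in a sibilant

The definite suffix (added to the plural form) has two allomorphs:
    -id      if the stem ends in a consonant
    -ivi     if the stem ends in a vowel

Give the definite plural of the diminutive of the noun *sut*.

Since the final sound of *sut* is /t/ (a voiceless consonant), it takes -u, giving *sutu*.
The diminutive form *sutu*: final sound = /u/, a vowel → -u → *sutuu*.
The final sound of the plural form *sutuu* is /u/, which is a vowel, so the definite suffix is -ivi, giving *sutuuivi*.

sutuuivi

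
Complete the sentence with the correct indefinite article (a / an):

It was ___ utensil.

The indefinite article is chosen by the initial *sound* of the following word, not its spelling.
*utensil* begins with the sound /juː/ (u pronounced /juː/) — a consonant sound.
So the article is *a*: It was a utensil.

a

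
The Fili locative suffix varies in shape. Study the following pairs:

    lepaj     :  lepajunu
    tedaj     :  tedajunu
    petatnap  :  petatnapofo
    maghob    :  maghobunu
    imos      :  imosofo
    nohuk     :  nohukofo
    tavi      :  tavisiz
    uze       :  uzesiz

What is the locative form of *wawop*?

wawopofo

The pattern is voicing of the final sound: -ofo when the stem ends in a voiceless consonant (*petatnap*, *imos*, *nohuk*); -unu when the stem ends in a voiced consonant (*lepaj*, *tedaj*, *maghob*); -siz when the stem ends in a vowel (*tavi*, *uze*).
*wawop* — final sound /p/ (a voiceless consonant) → -ofo → *wawopofo*.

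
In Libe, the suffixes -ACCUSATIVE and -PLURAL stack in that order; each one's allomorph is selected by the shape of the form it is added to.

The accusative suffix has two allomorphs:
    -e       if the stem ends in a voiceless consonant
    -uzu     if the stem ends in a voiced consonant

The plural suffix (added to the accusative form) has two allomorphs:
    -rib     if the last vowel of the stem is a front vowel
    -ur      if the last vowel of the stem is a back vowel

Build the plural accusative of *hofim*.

hofimuzuur

The final consonant of *hofim* is /m/, which is voiced, so the accusative suffix is -uzu, giving *hofimuzu*.
The last vowel of the accusative form *hofimuzu* is /u/, which is a back vowel, so the plural suffix is -ur, giving *hofimuzuur*.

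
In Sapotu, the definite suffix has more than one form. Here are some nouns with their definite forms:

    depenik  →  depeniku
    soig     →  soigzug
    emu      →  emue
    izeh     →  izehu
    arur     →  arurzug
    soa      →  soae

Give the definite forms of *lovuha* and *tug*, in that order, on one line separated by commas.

lovuhae, tugzug

Looking at the final sound of each stem: -u when the stem ends in a voiceless consonant (*depenik*, *izeh*); -zug when the stem ends in a voiced consonant (*soig*, *arur*); -e when the stem ends in a vowel (*emu*, *soa*).
*lovuha* — final sound /a/ (a vowel) → -e → *lovuhae*.
*tug* — final sound /g/ (a voiced consonant) → -zug → *tugzug*.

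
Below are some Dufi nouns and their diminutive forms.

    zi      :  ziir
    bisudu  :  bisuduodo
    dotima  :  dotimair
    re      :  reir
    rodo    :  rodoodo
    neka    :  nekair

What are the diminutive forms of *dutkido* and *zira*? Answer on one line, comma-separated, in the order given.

dutkidoodo, zirair

The pattern is rounding harmony: -odo when the last vowel of the stem is a rounded vowel (*bisudu*, *rodo*); -ir when the last vowel of the stem is an unrounded vowel (*zi*, *dotima*, *re*, *neka*).
*dutkido* — last vowel /o/ (a rounded vowel) → -odo → *dutkidoodo*.
The last vowel of *zira* is /a/, which is an unrounded vowel, so the suffix is -ir, giving *zirair*.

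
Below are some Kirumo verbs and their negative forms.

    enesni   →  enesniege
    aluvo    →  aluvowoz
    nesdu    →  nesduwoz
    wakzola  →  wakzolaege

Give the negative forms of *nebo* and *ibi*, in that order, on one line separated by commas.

nebowoz, ibiege

Looking at the last vowel of each stem: -woz when the last vowel of the stem is a rounded vowel (*aluvo*, *nesdu*); -ege when the last vowel of the stem is an unrounded vowel (*enesni*, *wakzola*).
*nebo*: last vowel = /o/, a rounded vowel → -woz → *nebowoz*.
*ibi*: last vowel = /i/, an unrounded vowel → -ege → *ibiege*.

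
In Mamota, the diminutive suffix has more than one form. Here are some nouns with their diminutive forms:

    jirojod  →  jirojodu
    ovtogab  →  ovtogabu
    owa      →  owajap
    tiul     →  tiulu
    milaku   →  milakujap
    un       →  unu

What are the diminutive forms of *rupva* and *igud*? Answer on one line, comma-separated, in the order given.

Looking at the final sound of each stem: -u when the stem ends in a consonant (*jirojod*, *ovtogab*, *tiul*, *un*); -jap when the stem ends in a vowel (*owa*, *milaku*).
The final sound of *rupva* is /a/, which is a vowel, so the suffix is -jap, giving *rupvajap*.
*igud*: final sound = /d/, a consonant → -u → *igudu*.

rupvajap, igudu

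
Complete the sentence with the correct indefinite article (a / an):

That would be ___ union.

a

The indefinite article is chosen by the initial *sound* of the following word, not its spelling.
*union* begins with the sound /juː/ (u pronounced /juː/) — a consonant sound.
So the article is *a*: That would be a union.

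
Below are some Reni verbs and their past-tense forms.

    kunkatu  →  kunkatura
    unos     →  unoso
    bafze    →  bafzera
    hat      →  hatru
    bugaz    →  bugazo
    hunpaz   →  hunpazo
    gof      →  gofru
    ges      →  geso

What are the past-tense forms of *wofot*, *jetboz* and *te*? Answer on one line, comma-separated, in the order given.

The suffix is conditioned by the final sound: -o when the stem ends in a sibilant (*unos*, *bugaz*, *hunpaz*, *ges*); -ru when the stem ends in a non-sibilant consonant (*hat*, *gof*); -ra when the stem ends in a vowel (*kunkatu*, *bafze*).
Since the final sound of *wofot* is /t/ (a non-sibilant consonant), it takes -ru, giving *wofotru*.
Since the final sound of *jetboz* is /z/ (a sibilant), it takes -o, giving *jetbozo*.
*te* — final sound /e/ (a vowel) → -ra → *tera*.

wofotru, jetbozo, tera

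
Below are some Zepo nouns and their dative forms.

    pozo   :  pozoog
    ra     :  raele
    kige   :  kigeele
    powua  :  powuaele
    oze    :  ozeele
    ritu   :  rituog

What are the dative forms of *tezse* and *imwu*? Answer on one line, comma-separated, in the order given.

tezseele, imwuog

The suffix is conditioned by the last vowel: -og when the last vowel of the stem is a rounded vowel (*pozo*, *ritu*); -ele when the last vowel of the stem is an unrounded vowel (*ra*, *kige*, *powua*, *oze*).
*tezse* — last vowel /e/ (an unrounded vowel) → -ele → *tezseele*.
The last vowel of *imwu* is /u/, which is a rounded vowel, so the suffix is -og, giving *imwuog*.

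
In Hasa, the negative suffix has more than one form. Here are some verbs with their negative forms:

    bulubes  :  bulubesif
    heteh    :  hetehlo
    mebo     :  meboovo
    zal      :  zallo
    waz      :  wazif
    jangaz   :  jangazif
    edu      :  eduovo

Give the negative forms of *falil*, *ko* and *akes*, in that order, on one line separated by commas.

falillo, koovo, akesif

Looking at the final sound of each stem: -if when the stem ends in a sibilant (*bulubes*, *waz*, *jangaz*); -lo when the stem ends in a non-sibilant consonant (*heteh*, *zal*); -ovo when the stem ends in a vowel (*mebo*, *edu*).
*falil*: final sound = /l/, a non-sibilant consonant → -lo → *falillo*.
*ko* — final sound /o/ (a vowel) → -ovo → *koovo*.
*akes* — final sound /s/ (a sibilant) → -if → *akesif*.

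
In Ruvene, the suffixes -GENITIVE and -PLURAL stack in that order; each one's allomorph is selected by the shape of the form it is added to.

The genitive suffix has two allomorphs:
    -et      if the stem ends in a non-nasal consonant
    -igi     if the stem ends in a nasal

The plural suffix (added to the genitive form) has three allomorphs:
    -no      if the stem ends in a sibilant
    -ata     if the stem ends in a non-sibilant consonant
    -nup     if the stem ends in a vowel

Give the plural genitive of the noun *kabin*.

kabiniginup

Since the final consonant of *kabin* is /n/ (a nasal), it takes -igi, giving *kabinigi*.
Since the final sound of the genitive form *kabinigi* is /i/ (a vowel), it takes -nup, giving *kabiniginup*.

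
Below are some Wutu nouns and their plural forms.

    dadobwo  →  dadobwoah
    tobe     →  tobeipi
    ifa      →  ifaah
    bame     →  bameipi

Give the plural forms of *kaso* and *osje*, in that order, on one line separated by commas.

The alternation tracks the last vowel of the stem — -ipi when the last vowel of the stem is a front vowel (*tobe*, *bame*); -ah when the last vowel of the stem is a back vowel (*dadobwo*, *ifa*).
*kaso*: last vowel = /o/, a back vowel → -ah → *kasoah*.
Since the last vowel of *osje* is /e/ (a front vowel), it takes -ipi, giving *osjeipi*.

kasoah, osjeipi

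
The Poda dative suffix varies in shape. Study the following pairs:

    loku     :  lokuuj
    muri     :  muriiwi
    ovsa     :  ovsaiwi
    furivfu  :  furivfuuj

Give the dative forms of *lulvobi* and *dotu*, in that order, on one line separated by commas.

lulvobiiwi, dotuuj

The suffix is conditioned by the last vowel: -uj when the last vowel of the stem is a rounded vowel (*loku*, *furivfu*); -iwi when the last vowel of the stem is an unrounded vowel (*muri*, *ovsa*).
*lulvobi*: last vowel = /i/, an unrounded vowel → -iwi → *lulvobiiwi*.
*dotu* — last vowel /u/ (a rounded vowel) → -uj → *dotuuj*.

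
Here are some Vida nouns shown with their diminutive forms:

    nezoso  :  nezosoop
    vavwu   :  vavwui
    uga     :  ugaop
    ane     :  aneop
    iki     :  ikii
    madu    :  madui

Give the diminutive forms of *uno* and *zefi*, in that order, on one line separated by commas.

Looking at the last vowel of each stem: -i when the last vowel of the stem is a high vowel (*vavwu*, *iki*, *madu*); -op when the last vowel of the stem is a non-high vowel (*nezoso*, *uga*, *ane*).
*uno* — last vowel /o/ (a non-high vowel) → -op → *unoop*.
*zefi* — last vowel /i/ (a high vowel) → -i → *zefii*.

unoop, zefii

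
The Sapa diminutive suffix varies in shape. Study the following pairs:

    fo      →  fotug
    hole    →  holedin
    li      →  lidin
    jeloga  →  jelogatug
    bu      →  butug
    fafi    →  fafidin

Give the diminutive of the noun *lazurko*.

The pattern is front/back vowel harmony: -din when the last vowel of the stem is a front vowel (*hole*, *li*, *fafi*); -tug when the last vowel of the stem is a back vowel (*fo*, *jeloga*, *bu*).
The last vowel of *lazurko* is /o/, which is a back vowel, so the suffix is -tug, giving *lazurkotug*.

lazurkotug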